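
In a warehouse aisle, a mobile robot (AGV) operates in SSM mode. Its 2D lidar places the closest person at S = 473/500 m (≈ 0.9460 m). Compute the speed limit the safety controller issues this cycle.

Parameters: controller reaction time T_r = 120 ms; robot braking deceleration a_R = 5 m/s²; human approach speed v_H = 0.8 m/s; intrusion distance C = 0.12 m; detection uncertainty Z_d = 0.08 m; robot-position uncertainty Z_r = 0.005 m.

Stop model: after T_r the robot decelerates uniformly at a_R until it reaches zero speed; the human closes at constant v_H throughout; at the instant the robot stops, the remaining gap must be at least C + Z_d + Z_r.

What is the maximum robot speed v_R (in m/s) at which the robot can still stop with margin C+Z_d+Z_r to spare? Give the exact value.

quadratic (1/10)·v² + (7/25)·v + (-129/200) = 0
  disc = (7/25)² − 4·(1/10)·(-129/200) = 841/2500 ; √disc = 29/50
  v_R = (−(7/25) + 29/50) / (2·(1/10)) = 3/2 m/s
check:
braking lasts T_s = (3/2)/5 = 0.3000 s
reaction-phase robot travel = 1.5000·0.1200 = 0.1800 m
robot covers 1.5000·0.3000 − ½·5.0000·0.3000² = 0.2250 m while stopping
human closes 0.8000·0.4200 = 0.3360 m
margins: 0.1200+0.0800+0.0050 = 0.2050 m
sum ≈ 0.1800+0.2250+0.3360+0.2050 ≈ 0.9460 m = S ✓

v_R_max = 3/2 m/s = 1.5000 m/s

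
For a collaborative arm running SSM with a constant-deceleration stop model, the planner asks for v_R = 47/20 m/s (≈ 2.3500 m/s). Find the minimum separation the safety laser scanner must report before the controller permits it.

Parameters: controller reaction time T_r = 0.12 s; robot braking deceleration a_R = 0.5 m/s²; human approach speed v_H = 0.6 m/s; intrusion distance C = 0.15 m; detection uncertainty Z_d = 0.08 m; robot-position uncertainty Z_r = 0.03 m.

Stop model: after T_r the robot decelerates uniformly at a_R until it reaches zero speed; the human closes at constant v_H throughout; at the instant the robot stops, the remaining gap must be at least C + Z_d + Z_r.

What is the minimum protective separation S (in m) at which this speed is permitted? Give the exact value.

braking lasts T_s = (47/20)/(1/2) = 4.7000 s
robot in T_r: 2.3500·0.1200 = 0.2820 m
robot covers 2.3500·4.7000 − ½·0.5000·4.7000² = 5.5225 m while stopping
human over T_r+T_s: 0.6000·(0.1200+4.7000) = 2.8920 m
C+Z_d+Z_r = 0.1500+0.0800+0.0300 = 0.2600 m
S_min ≈ 0.2820+5.5225+2.8920+0.2600  ⇒  S_min = 17913/2000 m

S_min = 17913/2000 m = 8.9565 m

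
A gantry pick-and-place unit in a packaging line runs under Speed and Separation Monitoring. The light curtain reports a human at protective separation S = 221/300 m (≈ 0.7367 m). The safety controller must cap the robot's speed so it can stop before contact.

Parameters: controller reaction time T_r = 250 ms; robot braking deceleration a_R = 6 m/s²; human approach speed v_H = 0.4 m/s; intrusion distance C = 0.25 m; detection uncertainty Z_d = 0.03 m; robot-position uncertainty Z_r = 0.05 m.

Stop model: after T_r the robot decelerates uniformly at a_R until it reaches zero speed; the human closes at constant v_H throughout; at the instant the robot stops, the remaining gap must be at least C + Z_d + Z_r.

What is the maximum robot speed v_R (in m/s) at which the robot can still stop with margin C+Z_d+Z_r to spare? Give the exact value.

at the boundary: (1/12)·v² + (19/60)·v + (-23/75) = 0
  disc = (19/60)² − 4·(1/12)·(-23/75) = 81/400 ; √disc = 9/20
  v_R = (−(19/60) + 9/20) / (2·(1/12)) = 4/5 m/s
check:
stop time T_s = (4/5)/6 = 0.1333 s
robot in T_r: 0.8000·0.2500 = 0.2000 m
robot under decel: 0.8000²/(2·6.0000) = 0.0533 m
human over T_r+T_s: 0.4000·(0.2500+0.1333) = 0.1533 m
residual clearance needed = 0.2500+0.0300+0.0500 = 0.3300 m
sum ≈ 0.2000+0.0533+0.1533+0.3300 ≈ 0.7367 m = S ✓

v_R_max = 4/5 m/s = 0.8000 m/s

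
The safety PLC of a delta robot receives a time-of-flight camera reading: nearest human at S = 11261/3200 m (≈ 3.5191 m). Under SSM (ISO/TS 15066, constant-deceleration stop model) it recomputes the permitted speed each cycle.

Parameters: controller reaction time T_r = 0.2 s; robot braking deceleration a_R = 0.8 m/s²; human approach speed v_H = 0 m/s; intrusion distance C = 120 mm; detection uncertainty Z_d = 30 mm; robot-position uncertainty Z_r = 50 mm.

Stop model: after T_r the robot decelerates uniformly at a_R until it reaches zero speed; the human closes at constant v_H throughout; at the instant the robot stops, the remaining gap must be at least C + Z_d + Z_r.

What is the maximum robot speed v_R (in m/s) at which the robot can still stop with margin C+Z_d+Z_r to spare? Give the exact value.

v_R_max = 43/20 m/s = 2.1500 m/s

collect terms ⇒ (5/8)·v_R² + (1/5)·v_R + (-10621/3200) = 0
  disc = (1/5)² − 4·(5/8)·(-10621/3200) = 53361/6400 ; √disc = 231/80
  v_R = (−(1/5) + 231/80) / (2·(5/8)) = 43/20 m/s
check:
braking lasts T_s = (43/20)/(4/5) = 2.6875 s
robot in T_r: 2.1500·0.2000 = 0.4300 m
robot under decel: 2.1500²/(2·0.8000) = 2.8891 m
human over T_r+T_s: 0.0000·(0.2000+2.6875) = 0.0000 m
residual clearance needed = 0.1200+0.0300+0.0500 = 0.2000 m
sum ≈ 0.4300+2.8891+0.0000+0.2000 ≈ 3.5191 m = S ✓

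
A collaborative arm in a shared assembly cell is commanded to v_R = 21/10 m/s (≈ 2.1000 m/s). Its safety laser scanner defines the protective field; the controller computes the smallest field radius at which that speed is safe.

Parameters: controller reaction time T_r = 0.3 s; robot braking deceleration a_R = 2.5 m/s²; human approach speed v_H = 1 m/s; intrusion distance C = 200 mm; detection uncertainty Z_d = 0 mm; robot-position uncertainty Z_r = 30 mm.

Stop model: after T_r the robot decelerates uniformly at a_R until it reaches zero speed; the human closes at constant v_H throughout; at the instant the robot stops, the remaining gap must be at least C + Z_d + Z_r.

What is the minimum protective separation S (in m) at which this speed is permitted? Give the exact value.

S_min = 1441/500 m = 2.8820 m

braking lasts T_s = (21/10)/(5/2) = 0.8400 s
robot covers v_R·T_r = 2.1000·0.3000 = 0.6300 m before braking
braking distance = 2.1000²/(2·2.5000) = 0.8820 m
person approaches 1.0000·(0.3000+0.8400) = 1.1400 m
residual clearance needed = 0.2000+0.0000+0.0300 = 0.2300 m
S_min ≈ 0.6300+0.8820+1.1400+0.2300  ⇒  S_min = 1441/500 m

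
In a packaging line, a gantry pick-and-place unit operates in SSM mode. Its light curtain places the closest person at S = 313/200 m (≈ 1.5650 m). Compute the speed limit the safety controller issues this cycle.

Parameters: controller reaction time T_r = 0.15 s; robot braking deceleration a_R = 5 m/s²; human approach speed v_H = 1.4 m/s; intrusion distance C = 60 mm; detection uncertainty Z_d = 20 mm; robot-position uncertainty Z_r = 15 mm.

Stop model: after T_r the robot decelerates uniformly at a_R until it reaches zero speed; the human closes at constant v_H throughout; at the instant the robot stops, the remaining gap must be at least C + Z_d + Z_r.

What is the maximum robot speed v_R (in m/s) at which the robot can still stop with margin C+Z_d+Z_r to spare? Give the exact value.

quadratic (1/10)·v² + (43/100)·v + (-63/50) = 0
  disc = (43/100)² − 4·(1/10)·(-63/50) = 6889/10000 ; √disc = 83/100
  v_R = (−(43/100) + 83/100) / (2·(1/10)) = 2 m/s
check:
T_s = v_R/a_R = 2/5 = 0.4000 s
robot in T_r: 2.0000·0.1500 = 0.3000 m
robot covers 2.0000·0.4000 − ½·5.0000·0.4000² = 0.4000 m while stopping
human closes 1.4000·0.5500 = 0.7700 m
residual clearance needed = 0.0600+0.0200+0.0150 = 0.0950 m
sum ≈ 0.3000+0.4000+0.7700+0.0950 ≈ 1.5650 m = S ✓

v_R_max = 2 m/s = 2.0000 m/s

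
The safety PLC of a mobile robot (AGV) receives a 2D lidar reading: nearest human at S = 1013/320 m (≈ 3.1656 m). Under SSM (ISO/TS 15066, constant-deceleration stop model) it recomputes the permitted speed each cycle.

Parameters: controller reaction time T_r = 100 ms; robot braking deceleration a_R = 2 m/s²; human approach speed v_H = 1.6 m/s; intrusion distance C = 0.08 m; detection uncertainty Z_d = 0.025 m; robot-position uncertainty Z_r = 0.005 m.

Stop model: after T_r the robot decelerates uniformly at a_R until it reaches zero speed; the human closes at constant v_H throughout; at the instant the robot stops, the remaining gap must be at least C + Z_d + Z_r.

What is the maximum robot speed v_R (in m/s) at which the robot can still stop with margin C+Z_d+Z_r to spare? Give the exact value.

collect terms ⇒ (1/4)·v_R² + (9/10)·v_R + (-4633/1600) = 0
  disc = (9/10)² − 4·(1/4)·(-4633/1600) = 5929/1600 ; √disc = 77/40
  v_R = (−(9/10) + 77/40) / (2·(1/4)) = 41/20 m/s
check:
braking lasts T_s = (41/20)/2 = 1.0250 s
robot covers v_R·T_r = 2.0500·0.1000 = 0.2050 m before braking
robot covers 2.0500·1.0250 − ½·2.0000·1.0250² = 1.0506 m while stopping
person approaches 1.6000·(0.1000+1.0250) = 1.8000 m
C+Z_d+Z_r = 0.0800+0.0250+0.0050 = 0.1100 m
sum ≈ 0.2050+1.0506+1.8000+0.1100 ≈ 3.1656 m = S ✓

v_R_max = 41/20 m/s = 2.0500 m/s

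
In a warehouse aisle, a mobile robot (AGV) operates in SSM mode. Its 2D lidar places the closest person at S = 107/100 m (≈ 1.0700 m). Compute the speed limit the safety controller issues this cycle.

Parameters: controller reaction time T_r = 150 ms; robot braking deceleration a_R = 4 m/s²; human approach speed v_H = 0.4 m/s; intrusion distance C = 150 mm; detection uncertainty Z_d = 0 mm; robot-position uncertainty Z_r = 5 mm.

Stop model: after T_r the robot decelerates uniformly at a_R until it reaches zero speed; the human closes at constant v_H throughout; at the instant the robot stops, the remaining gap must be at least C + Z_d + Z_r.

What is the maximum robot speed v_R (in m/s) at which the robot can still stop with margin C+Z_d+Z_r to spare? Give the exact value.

v_R_max = 9/5 m/s = 1.8000 m/s

at the boundary: (1/8)·v² + (1/4)·v + (-171/200) = 0
  disc = (1/4)² − 4·(1/8)·(-171/200) = 49/100 ; √disc = 7/10
  v_R = (−(1/4) + 7/10) / (2·(1/8)) = 9/5 m/s
check:
stop time T_s = (9/5)/4 = 0.4500 s
reaction-phase robot travel = 1.8000·0.1500 = 0.2700 m
robot covers 1.8000·0.4500 − ½·4.0000·0.4500² = 0.4050 m while stopping
human closes 0.4000·0.6000 = 0.2400 m
C+Z_d+Z_r = 0.1500+0.0000+0.0050 = 0.1550 m
sum ≈ 0.2700+0.4050+0.2400+0.1550 ≈ 1.0700 m = S ✓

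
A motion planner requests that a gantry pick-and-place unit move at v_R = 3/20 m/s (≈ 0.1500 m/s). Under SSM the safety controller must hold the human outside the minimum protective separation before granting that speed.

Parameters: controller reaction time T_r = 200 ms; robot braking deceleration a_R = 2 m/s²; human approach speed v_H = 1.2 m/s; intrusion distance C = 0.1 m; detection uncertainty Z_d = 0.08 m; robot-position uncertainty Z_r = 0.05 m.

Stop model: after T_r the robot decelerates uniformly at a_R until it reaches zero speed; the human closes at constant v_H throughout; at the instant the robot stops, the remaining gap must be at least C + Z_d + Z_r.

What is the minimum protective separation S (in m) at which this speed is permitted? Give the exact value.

S_min = 953/1600 m = 0.5956 m

braking lasts T_s = (3/20)/2 = 0.0750 s
robot covers v_R·T_r = 0.1500·0.2000 = 0.0300 m before braking
robot covers 0.1500·0.0750 − ½·2.0000·0.0750² = 0.0056 m while stopping
human closes 1.2000·0.2750 = 0.3300 m
residual clearance needed = 0.1000+0.0800+0.0500 = 0.2300 m
S_min ≈ 0.0300+0.0056+0.3300+0.2300  ⇒  S_min = 953/1600 m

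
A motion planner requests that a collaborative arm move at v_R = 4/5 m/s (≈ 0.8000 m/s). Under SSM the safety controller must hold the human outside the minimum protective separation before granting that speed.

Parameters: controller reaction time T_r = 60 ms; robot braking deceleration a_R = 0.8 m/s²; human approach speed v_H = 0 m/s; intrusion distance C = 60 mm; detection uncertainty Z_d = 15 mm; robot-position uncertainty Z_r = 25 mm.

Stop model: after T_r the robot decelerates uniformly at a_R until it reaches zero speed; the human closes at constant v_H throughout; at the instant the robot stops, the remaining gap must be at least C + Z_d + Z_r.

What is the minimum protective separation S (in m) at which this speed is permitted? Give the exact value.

braking lasts T_s = (4/5)/(4/5) = 1.0000 s
robot in T_r: 0.8000·0.0600 = 0.0480 m
robot covers 0.8000·1.0000 − ½·0.8000·1.0000² = 0.4000 m while stopping
human over T_r+T_s: 0.0000·(0.0600+1.0000) = 0.0000 m
margins: 0.0600+0.0150+0.0250 = 0.1000 m
S_min ≈ 0.0480+0.4000+0.0000+0.1000  ⇒  S_min = 137/250 m

S_min = 137/250 m = 0.5480 m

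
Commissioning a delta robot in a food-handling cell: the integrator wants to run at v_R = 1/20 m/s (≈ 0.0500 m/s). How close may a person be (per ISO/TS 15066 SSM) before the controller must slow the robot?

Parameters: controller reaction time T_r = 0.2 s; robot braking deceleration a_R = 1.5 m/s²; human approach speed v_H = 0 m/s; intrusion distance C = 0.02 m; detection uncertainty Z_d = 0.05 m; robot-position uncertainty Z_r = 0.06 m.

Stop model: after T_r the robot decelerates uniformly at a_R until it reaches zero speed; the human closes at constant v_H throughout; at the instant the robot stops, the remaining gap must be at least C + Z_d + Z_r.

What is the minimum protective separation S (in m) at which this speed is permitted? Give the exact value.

S_min = 169/1200 m = 0.1408 m

stop time T_s = (1/20)/(3/2) = 0.0333 s
robot in T_r: 0.0500·0.2000 = 0.0100 m
braking distance = 0.0500²/(2·1.5000) = 0.0008 m
human over T_r+T_s: 0.0000·(0.2000+0.0333) = 0.0000 m
residual clearance needed = 0.0200+0.0500+0.0600 = 0.1300 m
S_min ≈ 0.0100+0.0008+0.0000+0.1300  ⇒  S_min = 169/1200 m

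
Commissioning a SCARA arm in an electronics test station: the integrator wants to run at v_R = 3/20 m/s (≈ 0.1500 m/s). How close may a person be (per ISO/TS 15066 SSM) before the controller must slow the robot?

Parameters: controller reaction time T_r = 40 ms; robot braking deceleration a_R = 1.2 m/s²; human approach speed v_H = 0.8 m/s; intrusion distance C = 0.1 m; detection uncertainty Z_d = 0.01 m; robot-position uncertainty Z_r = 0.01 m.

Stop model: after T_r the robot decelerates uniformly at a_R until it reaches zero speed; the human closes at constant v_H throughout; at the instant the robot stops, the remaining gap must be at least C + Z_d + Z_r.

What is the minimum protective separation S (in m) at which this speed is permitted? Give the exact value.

S_min = 2139/8000 m = 0.2674 m

T_s = v_R/a_R = (3/20)/(6/5) = 0.1250 s
robot covers v_R·T_r = 0.1500·0.0400 = 0.0060 m before braking
braking distance = 0.1500²/(2·1.2000) = 0.0094 m
human closes 0.8000·0.1650 = 0.1320 m
margins: 0.1000+0.0100+0.0100 = 0.1200 m
S_min ≈ 0.0060+0.0094+0.1320+0.1200  ⇒  S_min = 2139/8000 m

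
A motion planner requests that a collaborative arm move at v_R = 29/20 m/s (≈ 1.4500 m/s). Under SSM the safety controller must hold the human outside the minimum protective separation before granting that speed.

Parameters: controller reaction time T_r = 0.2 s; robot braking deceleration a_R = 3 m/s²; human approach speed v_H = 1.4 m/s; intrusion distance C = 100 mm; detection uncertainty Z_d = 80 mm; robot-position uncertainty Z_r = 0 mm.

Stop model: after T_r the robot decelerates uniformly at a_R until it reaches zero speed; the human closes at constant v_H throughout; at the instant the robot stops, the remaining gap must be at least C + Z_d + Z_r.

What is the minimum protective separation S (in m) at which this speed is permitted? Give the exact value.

S_min = 853/480 m = 1.7771 m

T_s = v_R/a_R = (29/20)/3 = 0.4833 s
robot in T_r: 1.4500·0.2000 = 0.2900 m
robot under decel: 1.4500²/(2·3.0000) = 0.3504 m
human over T_r+T_s: 1.4000·(0.2000+0.4833) = 0.9567 m
residual clearance needed = 0.1000+0.0800+0.0000 = 0.1800 m
S_min ≈ 0.2900+0.3504+0.9567+0.1800  ⇒  S_min = 853/480 m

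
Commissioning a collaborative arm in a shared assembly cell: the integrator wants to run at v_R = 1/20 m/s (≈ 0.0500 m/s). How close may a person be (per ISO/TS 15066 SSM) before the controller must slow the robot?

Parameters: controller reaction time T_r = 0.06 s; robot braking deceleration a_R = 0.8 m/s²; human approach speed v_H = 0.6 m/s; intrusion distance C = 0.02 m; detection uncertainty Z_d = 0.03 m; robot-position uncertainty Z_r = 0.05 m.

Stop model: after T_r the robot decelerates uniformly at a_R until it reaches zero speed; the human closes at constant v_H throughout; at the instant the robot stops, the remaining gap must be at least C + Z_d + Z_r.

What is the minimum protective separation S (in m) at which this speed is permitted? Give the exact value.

braking lasts T_s = (1/20)/(4/5) = 0.0625 s
robot in T_r: 0.0500·0.0600 = 0.0030 m
robot covers 0.0500·0.0625 − ½·0.8000·0.0625² = 0.0016 m while stopping
person approaches 0.6000·(0.0600+0.0625) = 0.0735 m
margins: 0.0200+0.0300+0.0500 = 0.1000 m
S_min ≈ 0.0030+0.0016+0.0735+0.1000  ⇒  S_min = 2849/16000 m

S_min = 2849/16000 m = 0.1781 m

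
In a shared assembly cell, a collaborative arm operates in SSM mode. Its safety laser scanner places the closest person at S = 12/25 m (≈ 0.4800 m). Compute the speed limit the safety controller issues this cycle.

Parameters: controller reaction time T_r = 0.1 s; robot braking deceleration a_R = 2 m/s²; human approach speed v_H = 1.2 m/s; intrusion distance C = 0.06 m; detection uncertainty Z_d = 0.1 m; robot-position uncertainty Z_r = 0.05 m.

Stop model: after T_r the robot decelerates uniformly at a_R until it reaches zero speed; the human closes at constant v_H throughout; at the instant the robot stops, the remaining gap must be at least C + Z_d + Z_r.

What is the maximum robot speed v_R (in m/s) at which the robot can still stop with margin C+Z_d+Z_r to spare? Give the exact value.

v_R_max = 1/5 m/s = 0.2000 m/s

collect terms ⇒ (1/4)·v_R² + (7/10)·v_R + (-3/20) = 0
  disc = (7/10)² − 4·(1/4)·(-3/20) = 16/25 ; √disc = 4/5
  v_R = (−(7/10) + 4/5) / (2·(1/4)) = 1/5 m/s
check:
T_s = v_R/a_R = (1/5)/2 = 0.1000 s
reaction-phase robot travel = 0.2000·0.1000 = 0.0200 m
robot covers 0.2000·0.1000 − ½·2.0000·0.1000² = 0.0100 m while stopping
person approaches 1.2000·(0.1000+0.1000) = 0.2400 m
C+Z_d+Z_r = 0.0600+0.1000+0.0500 = 0.2100 m
sum ≈ 0.0200+0.0100+0.2400+0.2100 ≈ 0.4800 m = S ✓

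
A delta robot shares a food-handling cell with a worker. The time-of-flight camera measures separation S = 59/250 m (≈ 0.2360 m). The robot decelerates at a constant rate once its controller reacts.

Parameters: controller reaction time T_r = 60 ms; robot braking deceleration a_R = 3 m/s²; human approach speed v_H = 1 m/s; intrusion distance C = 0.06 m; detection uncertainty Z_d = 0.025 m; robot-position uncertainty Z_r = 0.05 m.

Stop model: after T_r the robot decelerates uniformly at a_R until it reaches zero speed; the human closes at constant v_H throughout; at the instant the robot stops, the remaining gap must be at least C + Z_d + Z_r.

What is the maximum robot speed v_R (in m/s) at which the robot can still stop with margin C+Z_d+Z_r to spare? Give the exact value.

v_R_max = 1/10 m/s = 0.1000 m/s

at the boundary: (1/6)·v² + (59/150)·v + (-41/1000) = 0
  disc = (59/150)² − 4·(1/6)·(-41/1000) = 1024/5625 ; √disc = 32/75
  v_R = (−(59/150) + 32/75) / (2·(1/6)) = 1/10 m/s
check:
T_s = v_R/a_R = (1/10)/3 = 0.0333 s
robot covers v_R·T_r = 0.1000·0.0600 = 0.0060 m before braking
braking distance = 0.1000²/(2·3.0000) = 0.0017 m
human over T_r+T_s: 1.0000·(0.0600+0.0333) = 0.0933 m
residual clearance needed = 0.0600+0.0250+0.0500 = 0.1350 m
sum ≈ 0.0060+0.0017+0.0933+0.1350 ≈ 0.2360 m = S ✓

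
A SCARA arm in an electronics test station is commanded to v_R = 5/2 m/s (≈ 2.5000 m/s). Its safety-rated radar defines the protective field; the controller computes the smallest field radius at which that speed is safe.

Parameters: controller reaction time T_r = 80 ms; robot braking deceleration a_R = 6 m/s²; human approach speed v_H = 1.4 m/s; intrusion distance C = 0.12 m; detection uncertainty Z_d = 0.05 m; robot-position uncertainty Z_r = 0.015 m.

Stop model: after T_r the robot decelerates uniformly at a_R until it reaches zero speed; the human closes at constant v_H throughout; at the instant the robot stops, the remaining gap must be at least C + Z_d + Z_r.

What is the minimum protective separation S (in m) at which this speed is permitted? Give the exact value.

stop time T_s = (5/2)/6 = 0.4167 s
robot covers v_R·T_r = 2.5000·0.0800 = 0.2000 m before braking
robot covers 2.5000·0.4167 − ½·6.0000·0.4167² = 0.5208 m while stopping
human over T_r+T_s: 1.4000·(0.0800+0.4167) = 0.6953 m
margins: 0.1200+0.0500+0.0150 = 0.1850 m
S_min ≈ 0.2000+0.5208+0.6953+0.1850  ⇒  S_min = 9607/6000 m

S_min = 9607/6000 m = 1.6012 m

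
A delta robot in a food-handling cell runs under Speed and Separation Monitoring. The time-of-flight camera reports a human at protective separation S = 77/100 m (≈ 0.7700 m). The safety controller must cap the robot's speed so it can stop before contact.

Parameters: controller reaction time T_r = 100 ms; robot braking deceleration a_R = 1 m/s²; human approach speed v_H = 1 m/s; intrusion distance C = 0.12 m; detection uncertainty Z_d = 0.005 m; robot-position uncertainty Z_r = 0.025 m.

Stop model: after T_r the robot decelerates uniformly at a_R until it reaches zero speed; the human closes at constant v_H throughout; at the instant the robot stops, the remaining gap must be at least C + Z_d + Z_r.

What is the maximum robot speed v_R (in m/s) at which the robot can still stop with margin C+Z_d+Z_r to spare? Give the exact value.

at the boundary: (1/2)·v² + (11/10)·v + (-13/25) = 0
  disc = (11/10)² − 4·(1/2)·(-13/25) = 9/4 ; √disc = 3/2
  v_R = (−(11/10) + 3/2) / (2·(1/2)) = 2/5 m/s
check:
stop time T_s = (2/5)/1 = 0.4000 s
reaction-phase robot travel = 0.4000·0.1000 = 0.0400 m
robot covers 0.4000·0.4000 − ½·1.0000·0.4000² = 0.0800 m while stopping
human closes 1.0000·0.5000 = 0.5000 m
margins: 0.1200+0.0050+0.0250 = 0.1500 m
sum ≈ 0.0400+0.0800+0.5000+0.1500 ≈ 0.7700 m = S ✓

v_R_max = 2/5 m/s = 0.4000 m/s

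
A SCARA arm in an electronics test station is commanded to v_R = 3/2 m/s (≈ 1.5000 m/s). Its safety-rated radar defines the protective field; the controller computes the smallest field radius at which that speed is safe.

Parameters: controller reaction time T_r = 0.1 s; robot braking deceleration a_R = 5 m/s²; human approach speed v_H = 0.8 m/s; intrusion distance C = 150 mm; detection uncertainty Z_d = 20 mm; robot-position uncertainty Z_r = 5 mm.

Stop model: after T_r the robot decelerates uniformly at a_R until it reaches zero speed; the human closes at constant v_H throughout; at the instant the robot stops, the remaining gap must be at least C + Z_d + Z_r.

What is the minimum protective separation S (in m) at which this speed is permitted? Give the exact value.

T_s = v_R/a_R = (3/2)/5 = 0.3000 s
robot covers v_R·T_r = 1.5000·0.1000 = 0.1500 m before braking
braking distance = 1.5000²/(2·5.0000) = 0.2250 m
human over T_r+T_s: 0.8000·(0.1000+0.3000) = 0.3200 m
residual clearance needed = 0.1500+0.0200+0.0050 = 0.1750 m
S_min ≈ 0.1500+0.2250+0.3200+0.1750  ⇒  S_min = 87/100 m

S_min = 87/100 m = 0.8700 m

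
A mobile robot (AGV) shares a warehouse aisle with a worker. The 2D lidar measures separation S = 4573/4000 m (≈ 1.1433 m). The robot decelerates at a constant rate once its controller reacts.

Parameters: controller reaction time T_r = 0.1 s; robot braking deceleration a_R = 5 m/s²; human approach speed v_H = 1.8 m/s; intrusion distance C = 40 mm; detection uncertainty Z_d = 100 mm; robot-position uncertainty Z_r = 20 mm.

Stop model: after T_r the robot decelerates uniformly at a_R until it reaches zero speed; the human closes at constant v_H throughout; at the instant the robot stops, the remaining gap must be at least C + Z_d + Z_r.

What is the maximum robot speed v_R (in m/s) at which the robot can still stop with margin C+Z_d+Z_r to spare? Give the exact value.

at the boundary: (1/10)·v² + (23/50)·v + (-3213/4000) = 0
  disc = (23/50)² − 4·(1/10)·(-3213/4000) = 5329/10000 ; √disc = 73/100
  v_R = (−(23/50) + 73/100) / (2·(1/10)) = 27/20 m/s
check:
braking lasts T_s = (27/20)/5 = 0.2700 s
robot covers v_R·T_r = 1.3500·0.1000 = 0.1350 m before braking
robot covers 1.3500·0.2700 − ½·5.0000·0.2700² = 0.1822 m while stopping
human closes 1.8000·0.3700 = 0.6660 m
margins: 0.0400+0.1000+0.0200 = 0.1600 m
sum ≈ 0.1350+0.1822+0.6660+0.1600 ≈ 1.1433 m = S ✓

v_R_max = 27/20 m/s = 1.3500 m/s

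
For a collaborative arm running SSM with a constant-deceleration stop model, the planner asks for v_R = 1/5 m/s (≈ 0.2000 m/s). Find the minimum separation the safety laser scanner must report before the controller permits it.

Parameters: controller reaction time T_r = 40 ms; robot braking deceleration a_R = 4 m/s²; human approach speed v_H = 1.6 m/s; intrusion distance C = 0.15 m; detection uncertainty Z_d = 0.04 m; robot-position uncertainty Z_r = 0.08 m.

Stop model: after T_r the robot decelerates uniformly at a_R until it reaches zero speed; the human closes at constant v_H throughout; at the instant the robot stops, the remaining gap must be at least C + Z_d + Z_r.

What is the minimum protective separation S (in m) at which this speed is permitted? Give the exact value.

braking lasts T_s = (1/5)/4 = 0.0500 s
robot in T_r: 0.2000·0.0400 = 0.0080 m
robot under decel: 0.2000²/(2·4.0000) = 0.0050 m
person approaches 1.6000·(0.0400+0.0500) = 0.1440 m
margins: 0.1500+0.0400+0.0800 = 0.2700 m
S_min ≈ 0.0080+0.0050+0.1440+0.2700  ⇒  S_min = 427/1000 m

S_min = 427/1000 m = 0.4270 m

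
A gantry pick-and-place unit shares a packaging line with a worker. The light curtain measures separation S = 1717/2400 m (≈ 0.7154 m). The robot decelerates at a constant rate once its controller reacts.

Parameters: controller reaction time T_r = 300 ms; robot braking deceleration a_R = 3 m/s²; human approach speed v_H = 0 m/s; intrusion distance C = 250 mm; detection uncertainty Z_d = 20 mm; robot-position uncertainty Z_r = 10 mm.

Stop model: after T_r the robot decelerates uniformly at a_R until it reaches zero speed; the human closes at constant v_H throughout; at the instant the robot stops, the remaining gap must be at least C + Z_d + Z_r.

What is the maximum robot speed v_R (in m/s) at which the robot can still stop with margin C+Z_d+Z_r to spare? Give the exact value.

collect terms ⇒ (1/6)·v_R² + (3/10)·v_R + (-209/480) = 0
  disc = (3/10)² − 4·(1/6)·(-209/480) = 1369/3600 ; √disc = 37/60
  v_R = (−(3/10) + 37/60) / (2·(1/6)) = 19/20 m/s
check:
braking lasts T_s = (19/20)/3 = 0.3167 s
reaction-phase robot travel = 0.9500·0.3000 = 0.2850 m
braking distance = 0.9500²/(2·3.0000) = 0.1504 m
human over T_r+T_s: 0.0000·(0.3000+0.3167) = 0.0000 m
C+Z_d+Z_r = 0.2500+0.0200+0.0100 = 0.2800 m
sum ≈ 0.2850+0.1504+0.0000+0.2800 ≈ 0.7154 m = S ✓

v_R_max = 19/20 m/s = 0.9500 m/s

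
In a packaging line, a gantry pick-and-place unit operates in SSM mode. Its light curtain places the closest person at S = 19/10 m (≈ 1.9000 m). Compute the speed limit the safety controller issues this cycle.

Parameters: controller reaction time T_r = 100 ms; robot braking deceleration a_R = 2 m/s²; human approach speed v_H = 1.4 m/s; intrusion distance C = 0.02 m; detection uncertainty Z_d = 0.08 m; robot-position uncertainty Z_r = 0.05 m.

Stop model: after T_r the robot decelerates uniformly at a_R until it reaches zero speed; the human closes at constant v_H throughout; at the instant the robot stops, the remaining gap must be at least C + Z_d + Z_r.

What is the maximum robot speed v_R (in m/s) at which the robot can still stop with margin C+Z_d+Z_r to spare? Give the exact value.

collect terms ⇒ (1/4)·v_R² + (4/5)·v_R + (-161/100) = 0
  disc = (4/5)² − 4·(1/4)·(-161/100) = 9/4 ; √disc = 3/2
  v_R = (−(4/5) + 3/2) / (2·(1/4)) = 7/5 m/s
check:
T_s = v_R/a_R = (7/5)/2 = 0.7000 s
robot in T_r: 1.4000·0.1000 = 0.1400 m
robot under decel: 1.4000²/(2·2.0000) = 0.4900 m
person approaches 1.4000·(0.1000+0.7000) = 1.1200 m
residual clearance needed = 0.0200+0.0800+0.0500 = 0.1500 m
sum ≈ 0.1400+0.4900+1.1200+0.1500 ≈ 1.9000 m = S ✓

v_R_max = 7/5 m/s = 1.4000 m/s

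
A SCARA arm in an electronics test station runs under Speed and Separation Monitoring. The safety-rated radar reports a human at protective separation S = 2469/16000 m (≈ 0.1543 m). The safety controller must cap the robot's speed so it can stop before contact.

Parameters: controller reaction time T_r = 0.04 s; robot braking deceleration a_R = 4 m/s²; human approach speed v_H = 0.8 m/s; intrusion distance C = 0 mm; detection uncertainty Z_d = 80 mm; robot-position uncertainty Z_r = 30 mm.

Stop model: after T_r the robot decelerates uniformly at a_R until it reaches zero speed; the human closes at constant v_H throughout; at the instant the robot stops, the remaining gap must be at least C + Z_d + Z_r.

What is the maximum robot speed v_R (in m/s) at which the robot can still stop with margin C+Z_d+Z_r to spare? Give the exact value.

quadratic (1/8)·v² + (6/25)·v + (-197/16000) = 0
  disc = (6/25)² − 4·(1/8)·(-197/16000) = 10201/160000 ; √disc = 101/400
  v_R = (−(6/25) + 101/400) / (2·(1/8)) = 1/20 m/s
check:
T_s = v_R/a_R = (1/20)/4 = 0.0125 s
robot in T_r: 0.0500·0.0400 = 0.0020 m
robot under decel: 0.0500²/(2·4.0000) = 0.0003 m
person approaches 0.8000·(0.0400+0.0125) = 0.0420 m
C+Z_d+Z_r = 0.0000+0.0800+0.0300 = 0.1100 m
sum ≈ 0.0020+0.0003+0.0420+0.1100 ≈ 0.1543 m = S ✓

v_R_max = 1/20 m/s = 0.0500 m/s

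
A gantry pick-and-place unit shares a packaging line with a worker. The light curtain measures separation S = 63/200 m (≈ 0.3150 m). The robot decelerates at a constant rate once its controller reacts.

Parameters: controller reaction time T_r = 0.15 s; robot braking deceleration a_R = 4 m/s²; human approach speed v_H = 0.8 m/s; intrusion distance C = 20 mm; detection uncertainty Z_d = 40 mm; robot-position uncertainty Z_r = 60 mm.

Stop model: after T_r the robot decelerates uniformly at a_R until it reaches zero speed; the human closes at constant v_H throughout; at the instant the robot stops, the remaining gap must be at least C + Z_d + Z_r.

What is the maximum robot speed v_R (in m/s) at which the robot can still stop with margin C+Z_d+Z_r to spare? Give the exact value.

v_R_max = 1/5 m/s = 0.2000 m/s

quadratic (1/8)·v² + (7/20)·v + (-3/40) = 0
  disc = (7/20)² − 4·(1/8)·(-3/40) = 4/25 ; √disc = 2/5
  v_R = (−(7/20) + 2/5) / (2·(1/8)) = 1/5 m/s
check:
T_s = v_R/a_R = (1/5)/4 = 0.0500 s
reaction-phase robot travel = 0.2000·0.1500 = 0.0300 m
robot covers 0.2000·0.0500 − ½·4.0000·0.0500² = 0.0050 m while stopping
human over T_r+T_s: 0.8000·(0.1500+0.0500) = 0.1600 m
C+Z_d+Z_r = 0.0200+0.0400+0.0600 = 0.1200 m
sum ≈ 0.0300+0.0050+0.1600+0.1200 ≈ 0.3150 m = S ✓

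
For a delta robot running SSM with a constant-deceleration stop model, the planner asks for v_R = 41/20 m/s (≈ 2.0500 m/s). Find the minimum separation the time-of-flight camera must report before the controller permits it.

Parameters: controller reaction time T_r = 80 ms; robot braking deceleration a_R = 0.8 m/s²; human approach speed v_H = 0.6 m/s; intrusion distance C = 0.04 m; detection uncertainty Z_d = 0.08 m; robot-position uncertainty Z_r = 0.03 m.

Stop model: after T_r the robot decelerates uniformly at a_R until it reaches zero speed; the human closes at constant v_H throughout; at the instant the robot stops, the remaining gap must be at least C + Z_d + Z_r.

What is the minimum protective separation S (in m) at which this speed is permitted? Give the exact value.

T_s = v_R/a_R = (41/20)/(4/5) = 2.5625 s
reaction-phase robot travel = 2.0500·0.0800 = 0.1640 m
braking distance = 2.0500²/(2·0.8000) = 2.6266 m
person approaches 0.6000·(0.0800+2.5625) = 1.5855 m
margins: 0.0400+0.0800+0.0300 = 0.1500 m
S_min ≈ 0.1640+2.6266+1.5855+0.1500  ⇒  S_min = 72417/16000 m

S_min = 72417/16000 m = 4.5261 m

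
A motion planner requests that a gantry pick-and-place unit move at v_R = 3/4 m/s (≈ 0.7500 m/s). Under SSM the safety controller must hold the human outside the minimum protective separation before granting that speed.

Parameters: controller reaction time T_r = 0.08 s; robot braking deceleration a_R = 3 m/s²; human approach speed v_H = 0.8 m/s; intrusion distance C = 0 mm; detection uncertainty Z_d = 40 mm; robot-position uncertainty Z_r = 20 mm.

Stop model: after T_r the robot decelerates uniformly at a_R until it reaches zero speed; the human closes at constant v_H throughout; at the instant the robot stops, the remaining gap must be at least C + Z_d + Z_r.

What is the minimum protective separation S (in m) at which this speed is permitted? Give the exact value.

stop time T_s = (3/4)/3 = 0.2500 s
robot in T_r: 0.7500·0.0800 = 0.0600 m
robot under decel: 0.7500²/(2·3.0000) = 0.0938 m
human closes 0.8000·0.3300 = 0.2640 m
margins: 0.0000+0.0400+0.0200 = 0.0600 m
S_min ≈ 0.0600+0.0938+0.2640+0.0600  ⇒  S_min = 1911/4000 m

S_min = 1911/4000 m = 0.4778 m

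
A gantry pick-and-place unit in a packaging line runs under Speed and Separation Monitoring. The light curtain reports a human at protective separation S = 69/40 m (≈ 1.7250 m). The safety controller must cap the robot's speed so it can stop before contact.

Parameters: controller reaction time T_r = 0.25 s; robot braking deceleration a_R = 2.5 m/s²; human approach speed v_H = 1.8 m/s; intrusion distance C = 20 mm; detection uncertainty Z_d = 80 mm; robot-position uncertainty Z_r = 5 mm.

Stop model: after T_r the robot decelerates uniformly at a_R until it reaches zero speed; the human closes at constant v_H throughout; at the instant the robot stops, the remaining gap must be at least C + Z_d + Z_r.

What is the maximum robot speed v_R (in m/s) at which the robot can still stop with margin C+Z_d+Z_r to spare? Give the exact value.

v_R_max = 1 m/s = 1.0000 m/s

quadratic (1/5)·v² + (97/100)·v + (-117/100) = 0
  disc = (97/100)² − 4·(1/5)·(-117/100) = 18769/10000 ; √disc = 137/100
  v_R = (−(97/100) + 137/100) / (2·(1/5)) = 1 m/s
check:
stop time T_s = 1/(5/2) = 0.4000 s
reaction-phase robot travel = 1.0000·0.2500 = 0.2500 m
braking distance = 1.0000²/(2·2.5000) = 0.2000 m
human over T_r+T_s: 1.8000·(0.2500+0.4000) = 1.1700 m
residual clearance needed = 0.0200+0.0800+0.0050 = 0.1050 m
sum ≈ 0.2500+0.2000+1.1700+0.1050 ≈ 1.7250 m = S ✓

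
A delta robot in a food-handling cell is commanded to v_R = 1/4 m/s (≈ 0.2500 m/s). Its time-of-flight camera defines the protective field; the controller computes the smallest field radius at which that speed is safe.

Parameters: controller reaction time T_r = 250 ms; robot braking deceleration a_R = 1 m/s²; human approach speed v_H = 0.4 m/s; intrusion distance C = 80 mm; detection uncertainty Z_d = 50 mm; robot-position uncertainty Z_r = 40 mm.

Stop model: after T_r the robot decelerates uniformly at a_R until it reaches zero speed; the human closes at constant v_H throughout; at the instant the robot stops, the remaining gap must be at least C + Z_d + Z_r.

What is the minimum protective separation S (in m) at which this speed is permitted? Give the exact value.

braking lasts T_s = (1/4)/1 = 0.2500 s
robot in T_r: 0.2500·0.2500 = 0.0625 m
robot covers 0.2500·0.2500 − ½·1.0000·0.2500² = 0.0312 m while stopping
human closes 0.4000·0.5000 = 0.2000 m
residual clearance needed = 0.0800+0.0500+0.0400 = 0.1700 m
S_min ≈ 0.0625+0.0312+0.2000+0.1700  ⇒  S_min = 371/800 m

S_min = 371/800 m = 0.4637 m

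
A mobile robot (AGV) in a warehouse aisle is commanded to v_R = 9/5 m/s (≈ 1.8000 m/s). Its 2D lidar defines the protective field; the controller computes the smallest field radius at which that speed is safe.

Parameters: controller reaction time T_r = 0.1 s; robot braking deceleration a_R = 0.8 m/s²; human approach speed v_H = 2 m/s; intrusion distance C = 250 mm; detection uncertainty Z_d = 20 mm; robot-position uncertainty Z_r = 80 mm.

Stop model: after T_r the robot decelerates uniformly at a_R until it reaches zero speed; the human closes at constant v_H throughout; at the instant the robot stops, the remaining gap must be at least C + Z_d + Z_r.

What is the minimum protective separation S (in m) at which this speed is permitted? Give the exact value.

T_s = v_R/a_R = (9/5)/(4/5) = 2.2500 s
robot covers v_R·T_r = 1.8000·0.1000 = 0.1800 m before braking
braking distance = 1.8000²/(2·0.8000) = 2.0250 m
human closes 2.0000·2.3500 = 4.7000 m
margins: 0.2500+0.0200+0.0800 = 0.3500 m
S_min ≈ 0.1800+2.0250+4.7000+0.3500  ⇒  S_min = 1451/200 m

S_min = 1451/200 m = 7.2550 m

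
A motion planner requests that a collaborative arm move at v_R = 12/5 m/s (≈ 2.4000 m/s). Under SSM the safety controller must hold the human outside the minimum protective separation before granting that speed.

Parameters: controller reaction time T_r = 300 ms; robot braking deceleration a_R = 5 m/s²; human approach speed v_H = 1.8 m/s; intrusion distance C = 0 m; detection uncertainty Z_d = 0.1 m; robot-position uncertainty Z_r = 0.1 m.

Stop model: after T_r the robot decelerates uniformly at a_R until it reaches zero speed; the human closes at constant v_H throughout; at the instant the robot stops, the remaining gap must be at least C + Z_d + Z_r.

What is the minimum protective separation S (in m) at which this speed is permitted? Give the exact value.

stop time T_s = (12/5)/5 = 0.4800 s
robot covers v_R·T_r = 2.4000·0.3000 = 0.7200 m before braking
robot under decel: 2.4000²/(2·5.0000) = 0.5760 m
person approaches 1.8000·(0.3000+0.4800) = 1.4040 m
C+Z_d+Z_r = 0.0000+0.1000+0.1000 = 0.2000 m
S_min ≈ 0.7200+0.5760+1.4040+0.2000  ⇒  S_min = 29/10 m

S_min = 29/10 m = 2.9000 m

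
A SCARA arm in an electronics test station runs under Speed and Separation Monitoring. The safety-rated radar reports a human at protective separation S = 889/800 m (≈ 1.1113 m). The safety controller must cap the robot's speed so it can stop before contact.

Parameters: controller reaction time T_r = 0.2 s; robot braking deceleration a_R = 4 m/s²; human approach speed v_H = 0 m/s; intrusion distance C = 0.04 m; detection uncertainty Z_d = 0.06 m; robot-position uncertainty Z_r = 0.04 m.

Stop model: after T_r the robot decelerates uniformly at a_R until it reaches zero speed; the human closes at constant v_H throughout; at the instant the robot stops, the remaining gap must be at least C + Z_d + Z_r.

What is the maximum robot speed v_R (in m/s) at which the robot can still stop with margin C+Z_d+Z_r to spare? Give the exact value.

v_R_max = 21/10 m/s = 2.1000 m/s

at the boundary: (1/8)·v² + (1/5)·v + (-777/800) = 0
  disc = (1/5)² − 4·(1/8)·(-777/800) = 841/1600 ; √disc = 29/40
  v_R = (−(1/5) + 29/40) / (2·(1/8)) = 21/10 m/s
check:
T_s = v_R/a_R = (21/10)/4 = 0.5250 s
reaction-phase robot travel = 2.1000·0.2000 = 0.4200 m
robot under decel: 2.1000²/(2·4.0000) = 0.5513 m
human closes 0.0000·0.7250 = 0.0000 m
margins: 0.0400+0.0600+0.0400 = 0.1400 m
sum ≈ 0.4200+0.5513+0.0000+0.1400 ≈ 1.1113 m = S ✓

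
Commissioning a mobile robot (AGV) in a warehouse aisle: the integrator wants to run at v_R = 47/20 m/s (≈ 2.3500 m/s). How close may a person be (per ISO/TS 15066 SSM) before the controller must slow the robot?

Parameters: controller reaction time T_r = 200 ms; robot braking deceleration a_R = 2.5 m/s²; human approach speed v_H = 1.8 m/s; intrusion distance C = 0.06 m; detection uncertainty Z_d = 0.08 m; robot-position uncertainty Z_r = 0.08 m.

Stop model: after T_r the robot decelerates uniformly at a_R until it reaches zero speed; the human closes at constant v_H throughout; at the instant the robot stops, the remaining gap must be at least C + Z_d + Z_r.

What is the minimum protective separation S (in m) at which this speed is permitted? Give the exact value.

S_min = 7693/2000 m = 3.8465 m

braking lasts T_s = (47/20)/(5/2) = 0.9400 s
robot in T_r: 2.3500·0.2000 = 0.4700 m
robot covers 2.3500·0.9400 − ½·2.5000·0.9400² = 1.1045 m while stopping
human closes 1.8000·1.1400 = 2.0520 m
C+Z_d+Z_r = 0.0600+0.0800+0.0800 = 0.2200 m
S_min ≈ 0.4700+1.1045+2.0520+0.2200  ⇒  S_min = 7693/2000 m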